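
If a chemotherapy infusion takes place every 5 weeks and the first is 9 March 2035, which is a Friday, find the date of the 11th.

22 February 2036

The 11th occurrence is 10 intervals after the first: 10 × 35 = 350 days after 9 March 2035.
March has 31 days — 22 days to the end of March leaves 328.
April has 30 days (298 left).
May has 31 days (267 left).
June has 30 days (237 left).
July has 31 days (206 left).
August has 31 days (175 left).
September has 30 days (145 left).
October has 31 days (114 left).
November has 30 days (84 left).
December has 31 days (53 left).
January has 31 days (22 left).
22 days into February → 22 February 2036.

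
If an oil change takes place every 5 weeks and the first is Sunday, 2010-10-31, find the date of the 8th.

The 8th occurrence is 7 intervals after the first: 7 × 35 = 245 days after 2010-10-31.
October has 31 days — 0 days to the end of October leaves 245.
November has 30 days (215 left).
December has 31 days (184 left).
January has 31 days (153 left).
February has 28 days (125 left).
March has 31 days (94 left).
April has 30 days (64 left).
May has 31 days (33 left).
June has 30 days (3 left).
3 days into July → 2011-07-03.

2011-07-03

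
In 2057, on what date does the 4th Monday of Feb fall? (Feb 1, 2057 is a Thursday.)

Feb 2057 begins on a Thursday, so the first Monday is Feb 5 (4 days later).
The 4th Monday is 3 weeks later: 5 + 21 = 26.

Feb 26, 2057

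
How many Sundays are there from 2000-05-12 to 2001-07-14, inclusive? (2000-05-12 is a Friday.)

61

2000-05-12 is a Friday; the first Sunday on or after it is 2000-05-14 (2 days later).
From 2000-05-14 to 2001-07-14: 231 + 195 = 426 days (rest of 2000, to 2001-07-14 in 2001).
426 ÷ 7 = 60 full weeks with remainder 6, so 60 more Sundays after the first → 61.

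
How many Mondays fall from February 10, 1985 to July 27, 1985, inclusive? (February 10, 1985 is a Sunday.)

February 10, 1985 is a Sunday; the first Monday on or after it is February 11, 1985 (1 day later).
From February 11, 1985 to July 27, 1985: 17 + 31 + 30 + 31 + 30 + 27 = 166 days (rest of February, March, April, May, June, July).
166 ÷ 7 = 23 full weeks with remainder 5, so 23 more Mondays after the first → 24.

24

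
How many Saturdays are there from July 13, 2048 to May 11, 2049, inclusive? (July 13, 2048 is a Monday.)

43

July 13, 2048 is a Monday; the first Saturday on or after it is July 18, 2048 (5 days later).
From July 18, 2048 to May 11, 2049: 13 + 31 + 30 + 31 + 30 + 31 + 31 + 28 + 31 + 30 + 11 = 297 days (rest of July, August, September, October, November, December, January, February, March, April, May).
297 ÷ 7 = 42 full weeks with remainder 3, so 42 more Saturdays after the first → 43.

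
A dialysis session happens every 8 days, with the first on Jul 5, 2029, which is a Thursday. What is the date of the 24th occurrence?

Jan 5, 2030

The 24th occurrence is 23 intervals after the first: 23 × 8 = 184 days after Jul 5, 2029.
Jul has 31 days — 26 days to the end of Jul leaves 158.
Aug has 31 days (127 left).
Sep has 30 days (97 left).
Oct has 31 days (66 left).
Nov has 30 days (36 left).
Dec has 31 days (5 left).
5 days into Jan → Jan 5, 2030.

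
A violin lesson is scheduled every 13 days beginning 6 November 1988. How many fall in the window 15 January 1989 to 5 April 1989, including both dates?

6

Occurrences land 13·i days after 6 November 1988 for i = 0, 1, 2, …
15 January 1989 is 70 days after the start; 70 ÷ 13 = 5 remainder 5; since the remainder is 5, round up to i = 6. First occurrence in the window: #7 on 23 January 1989 (6×13 = 78 days in).
5 April 1989 is 150 days after the start; 150 ÷ 13 = 11 remainder 7. Last occurrence in the window: #12 on 29 March 1989.
Occurrences #7 through #12: 6 in total.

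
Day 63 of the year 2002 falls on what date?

March 4, 2002

January has 31 days (63 − 31 = 32 remain).
February has 28 days (32 − 28 = 4 remain).
4 into March → March 4.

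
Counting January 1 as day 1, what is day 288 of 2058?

January has 31 days (288 − 31 = 257 remain).
February has 28 days (257 − 28 = 229 remain).
March has 31 days (229 − 31 = 198 remain).
April has 30 days (198 − 30 = 168 remain).
May has 31 days (168 − 31 = 137 remain).
June has 30 days (137 − 30 = 107 remain).
July has 31 days (107 − 31 = 76 remain).
August has 31 days (76 − 31 = 45 remain).
September has 30 days (45 − 30 = 15 remain).
15 into October → October 15.

2058-10-15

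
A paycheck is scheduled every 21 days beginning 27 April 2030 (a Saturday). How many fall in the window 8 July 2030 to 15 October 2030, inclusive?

Occurrences land 21·i days after 27 April 2030 for i = 0, 1, 2, …
8 July 2030 is 72 days after the start; 72 ÷ 21 = 3 remainder 9; since the remainder is 9, round up to i = 4. First occurrence in the window: #5 on 20 July 2030 (4×21 = 84 days in).
15 October 2030 is 171 days after the start; 171 ÷ 21 = 8 remainder 3. Last occurrence in the window: #9 on 12 October 2030.
Occurrences #5 through #9: 5 in total.

5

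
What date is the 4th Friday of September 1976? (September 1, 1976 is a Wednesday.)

September 1976 begins on a Wednesday, so the first Friday is September 3 (2 days later).
The 4th Friday is 3 weeks later: 3 + 21 = 24.

24 September 1976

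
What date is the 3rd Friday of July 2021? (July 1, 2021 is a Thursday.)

July 2021 begins on a Thursday, so the first Friday is July 2 (1 day later).
The 3rd Friday is 2 weeks later: 2 + 14 = 16.

16 July 2021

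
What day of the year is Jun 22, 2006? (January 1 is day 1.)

Days in months before Jun: 31 + 28 + 31 + 30 + 31 = 151.
Plus 22 days into Jun → day 173.

173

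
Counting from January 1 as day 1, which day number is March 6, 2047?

Days in months before March: 31 + 28 = 59.
Plus 6 days into March → day 65.

65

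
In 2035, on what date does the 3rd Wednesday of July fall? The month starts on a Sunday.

July 2035 begins on a Sunday, so the first Wednesday is July 4 (3 days later).
The 3rd Wednesday is 2 weeks later: 4 + 14 = 18.

18 July 2035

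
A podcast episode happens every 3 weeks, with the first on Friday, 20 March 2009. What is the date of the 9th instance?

4 September 2009

The 9th occurrence is 8 intervals after the first: 8 × 21 = 168 days after 20 March 2009.
March has 31 days — 11 days to the end of March leaves 157.
April has 30 days (127 left).
May has 31 days (96 left).
June has 30 days (66 left).
July has 31 days (35 left).
August has 31 days (4 left).
4 days into September → 4 September 2009.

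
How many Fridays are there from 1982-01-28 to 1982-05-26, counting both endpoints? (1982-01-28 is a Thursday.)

1982-01-28 is a Thursday; the first Friday on or after it is 1982-01-29 (1 day later).
From 1982-01-29 to 1982-05-26: 2 + 28 + 31 + 30 + 26 = 117 days (rest of January, February, March, April, May).
117 ÷ 7 = 16 full weeks with remainder 5, so 16 more Fridays after the first → 17.

17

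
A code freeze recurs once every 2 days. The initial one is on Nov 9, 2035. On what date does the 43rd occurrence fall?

The 43rd occurrence is 42 intervals after the first: 42 × 2 = 84 days after Nov 9, 2035.
Nov has 30 days — 21 days to the end of Nov leaves 63.
Dec has 31 days (32 left).
Jan has 31 days (1 left).
1 day into Feb → Feb 1, 2036.

Feb 1, 2036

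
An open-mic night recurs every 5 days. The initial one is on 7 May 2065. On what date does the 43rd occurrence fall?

3 December 2065

The 43rd occurrence is 42 intervals after the first: 42 × 5 = 210 days after 7 May 2065.
May has 31 days — 24 days to the end of May leaves 186.
June has 30 days (156 left).
July has 31 days (125 left).
August has 31 days (94 left).
September has 30 days (64 left).
October has 31 days (33 left).
November has 30 days (3 left).
3 days into December → 3 December 2065.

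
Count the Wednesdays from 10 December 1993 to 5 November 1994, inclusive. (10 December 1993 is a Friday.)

47

10 December 1993 is a Friday; the first Wednesday on or after it is 15 December 1993 (5 days later).
From 15 December 1993 to 5 November 1994: 16 + 309 = 325 days (rest of 1993, to 5 November 1994 in 1994).
325 ÷ 7 = 46 full weeks with remainder 3, so 46 more Wednesdays after the first → 47.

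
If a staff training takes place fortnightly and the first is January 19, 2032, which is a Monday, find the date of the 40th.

The 40th occurrence is 39 intervals after the first: 39 × 14 = 546 days after January 19, 2032.
January has 31 days — 12 days to the end of January leaves 534.
From end of January to end of 2032 is 335 days (199 left).
January has 31 days (168 left).
February has 28 days (140 left).
March has 31 days (109 left).
April has 30 days (79 left).
May has 31 days (48 left).
June has 30 days (18 left).
18 days into July → July 18, 2033.

July 18, 2033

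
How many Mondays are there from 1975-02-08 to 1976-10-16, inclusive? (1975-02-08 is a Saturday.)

88

1975-02-08 is a Saturday; the first Monday on or after it is 1975-02-10 (2 days later).
From 1975-02-10 to 1976-10-16: 324 + 290 = 614 days (rest of 1975, to 1976-10-16 in 1976).
614 ÷ 7 = 87 full weeks with remainder 5, so 87 more Mondays after the first → 88.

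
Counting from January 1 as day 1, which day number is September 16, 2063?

Days in months before September: 31 + 28 + 31 + 30 + 31 + 30 + 31 + 31 = 243.
Plus 16 days into September → day 259.

259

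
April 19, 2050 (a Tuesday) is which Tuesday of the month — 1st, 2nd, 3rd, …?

3rd

Day 19 falls in week ⌈19/7⌉ of the month.
Days 1–7 hold the 1st Tuesday, 8–14 the 2nd, 15–21 the 3rd, 22–28 the 4th, 29–31 the 5th.
19 is in the range for the 3rd.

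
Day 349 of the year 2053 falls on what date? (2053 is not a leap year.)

15 December 2053

January has 31 days (349 − 31 = 318 remain).
February has 28 days (318 − 28 = 290 remain).
March has 31 days (290 − 31 = 259 remain).
April has 30 days (259 − 30 = 229 remain).
May has 31 days (229 − 31 = 198 remain).
June has 30 days (198 − 30 = 168 remain).
July has 31 days (168 − 31 = 137 remain).
August has 31 days (137 − 31 = 106 remain).
September has 30 days (106 − 30 = 76 remain).
October has 31 days (76 − 31 = 45 remain).
November has 30 days (45 − 30 = 15 remain).
15 into December → December 15.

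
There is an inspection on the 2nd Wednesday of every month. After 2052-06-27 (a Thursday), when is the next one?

June 2052 starts on a Saturday; its first Wednesday is the 5th, so the 2nd Wednesday is the 12th — 2052-06-12.
That is not after 2052-06-27, so look at July 2052.
July 2052 starts on a Monday; its first Wednesday is the 3rd, so the 2nd Wednesday is the 10th — 2052-07-10.

2052-07-10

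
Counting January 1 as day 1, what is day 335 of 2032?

Nov 30, 2032

Jan has 31 days (335 − 31 = 304 remain).
Feb has 29 days (304 − 29 = 275 remain).
Mar has 31 days (275 − 31 = 244 remain).
Apr has 30 days (244 − 30 = 214 remain).
May has 31 days (214 − 31 = 183 remain).
Jun has 30 days (183 − 30 = 153 remain).
Jul has 31 days (153 − 31 = 122 remain).
Aug has 31 days (122 − 31 = 91 remain).
Sep has 30 days (91 − 30 = 61 remain).
Oct has 31 days (61 − 31 = 30 remain).
30 into Nov → Nov 30.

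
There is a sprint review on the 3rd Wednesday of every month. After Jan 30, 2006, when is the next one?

Jan 2006 starts on a Sunday; its first Wednesday is the 4th, so the 3rd Wednesday is the 18th — Jan 18, 2006.
That is not after Jan 30, 2006, so look at Feb 2006.
Feb 2006 starts on a Wednesday; its first Wednesday is the 1st, so the 3rd Wednesday is the 15th — Feb 15, 2006.

Feb 15, 2006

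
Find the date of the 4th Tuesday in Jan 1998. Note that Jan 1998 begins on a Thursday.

Jan 1998 begins on a Thursday, so the first Tuesday is Jan 6 (5 days later).
The 4th Tuesday is 3 weeks later: 6 + 21 = 27.

Jan 27, 1998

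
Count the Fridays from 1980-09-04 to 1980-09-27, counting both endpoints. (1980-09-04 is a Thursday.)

4

1980-09-04 is a Thursday; the first Friday on or after it is 1980-09-05 (1 day later).
From 1980-09-05 to 1980-09-27 is 27 − 5 = 22 days.
22 ÷ 7 = 3 full weeks with remainder 1, so 3 more Fridays after the first → 4.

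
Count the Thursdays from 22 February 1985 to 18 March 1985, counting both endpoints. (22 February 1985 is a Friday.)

3

22 February 1985 is a Friday; the first Thursday on or after it is 28 February 1985 (6 days later).
From 28 February 1985 to 18 March 1985: 0 + 18 = 18 days (rest of February, March).
18 ÷ 7 = 2 full weeks with remainder 4, so 2 more Thursdays after the first → 3.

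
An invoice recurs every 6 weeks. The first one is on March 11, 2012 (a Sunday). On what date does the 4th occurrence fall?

July 15, 2012

The 4th occurrence is 3 intervals after the first: 3 × 42 = 126 days after March 11, 2012.
March has 31 days — 20 days to the end of March leaves 106.
April has 30 days (76 left).
May has 31 days (45 left).
June has 30 days (15 left).
15 days into July → July 15, 2012.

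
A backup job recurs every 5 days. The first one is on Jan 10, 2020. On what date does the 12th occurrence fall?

Mar 5, 2020

The 12th occurrence is 11 intervals after the first: 11 × 5 = 55 days after Jan 10, 2020.
Jan has 31 days — 21 days to the end of Jan leaves 34.
Feb has 29 days (5 left).
5 days into Mar → Mar 5, 2020.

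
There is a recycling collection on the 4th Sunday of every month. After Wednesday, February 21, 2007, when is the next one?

February 25, 2007

February 2007 starts on a Thursday; its first Sunday is the 4th, so the 4th Sunday is the 25th — February 25, 2007.
February 25, 2007 is after February 21, 2007, so that is the next one.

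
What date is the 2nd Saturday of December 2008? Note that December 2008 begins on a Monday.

December 13, 2008

December 2008 begins on a Monday, so the first Saturday is December 6 (5 days later).
The 2nd Saturday is 1 weeks later: 6 + 7 = 13.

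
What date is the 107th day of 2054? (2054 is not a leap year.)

Jan has 31 days (107 − 31 = 76 remain).
Feb has 28 days (76 − 28 = 48 remain).
Mar has 31 days (48 − 31 = 17 remain).
17 into Apr → Apr 17.

Apr 17, 2054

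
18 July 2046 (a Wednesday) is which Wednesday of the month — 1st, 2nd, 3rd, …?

Day 18 falls in week ⌈18/7⌉ of the month.
Days 1–7 hold the 1st Wednesday, 8–14 the 2nd, 15–21 the 3rd, 22–28 the 4th, 29–31 the 5th.
18 is in the range for the 3rd.

3rd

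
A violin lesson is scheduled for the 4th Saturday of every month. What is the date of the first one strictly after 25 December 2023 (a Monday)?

27 January 2024

December 2023 starts on a Friday; its first Saturday is the 2nd, so the 4th Saturday is the 23rd — 23 December 2023.
That is not after 25 December 2023, so look at January 2024.
January 2024 starts on a Monday; its first Saturday is the 6th, so the 4th Saturday is the 27th — 27 January 2024.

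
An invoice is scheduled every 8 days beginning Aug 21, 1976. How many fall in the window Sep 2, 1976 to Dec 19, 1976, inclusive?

14

Occurrences land 8·i days after Aug 21, 1976 for i = 0, 1, 2, …
Sep 2, 1976 is 12 days after the start; 12 ÷ 8 = 1 remainder 4; since the remainder is 4, round up to i = 2. First occurrence in the window: #3 on Sep 6, 1976 (2×8 = 16 days in).
Dec 19, 1976 is 120 days after the start; 120 ÷ 8 = 15 remainder 0. Last occurrence in the window: #16 on Dec 19, 1976.
Occurrences #3 through #16: 14 in total.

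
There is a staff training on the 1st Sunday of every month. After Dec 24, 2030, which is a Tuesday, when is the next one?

Dec 2030 starts on a Sunday, so its 1st Sunday is Dec 1, 2030.
That is not after Dec 24, 2030, so look at Jan 2031.
Jan 2031 starts on a Wednesday, so its 1st Sunday is Jan 5, 2031 (4 days in).

Jan 5, 2031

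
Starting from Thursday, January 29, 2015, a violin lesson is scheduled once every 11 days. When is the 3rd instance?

February 20, 2015

The 3rd occurrence is 2 intervals after the first: 2 × 11 = 22 days after January 29, 2015.
January has 31 days — 2 days to the end of January leaves 20.
20 days into February → February 20, 2015.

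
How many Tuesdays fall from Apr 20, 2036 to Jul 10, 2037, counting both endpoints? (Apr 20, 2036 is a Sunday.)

Apr 20, 2036 is a Sunday; the first Tuesday on or after it is Apr 22, 2036 (2 days later).
From Apr 22, 2036 to Jul 10, 2037: 253 + 191 = 444 days (rest of 2036, to Jul 10, 2037 in 2037).
444 ÷ 7 = 63 full weeks with remainder 3, so 63 more Tuesdays after the first → 64.

64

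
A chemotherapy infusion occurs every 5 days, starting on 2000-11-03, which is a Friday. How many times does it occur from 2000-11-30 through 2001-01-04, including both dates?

Occurrences land 5·i days after 2000-11-03 for i = 0, 1, 2, …
2000-11-30 is 27 days after the start; 27 ÷ 5 = 5 remainder 2; since the remainder is 2, round up to i = 6. First occurrence in the window: #7 on 2000-12-03 (6×5 = 30 days in).
2001-01-04 is 62 days after the start; 62 ÷ 5 = 12 remainder 2. Last occurrence in the window: #13 on 2001-01-02.
Occurrences #7 through #13: 7 in total.

7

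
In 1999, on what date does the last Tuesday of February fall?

1999-02-23

The first Tuesday of February 1999 is February 2.
February 1999 has 28 days. Adding weeks: 2, 9, 16, 23 — the last one ≤ 28 is the 23rd.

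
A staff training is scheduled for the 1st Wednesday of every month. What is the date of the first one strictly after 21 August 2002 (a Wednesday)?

4 September 2002

August 2002 starts on a Thursday, so its 1st Wednesday is 7 August 2002 (6 days in).
That is not after 21 August 2002, so look at September 2002.
September 2002 starts on a Sunday, so its 1st Wednesday is 4 September 2002 (3 days in).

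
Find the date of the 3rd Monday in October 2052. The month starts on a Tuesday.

21 October 2052

October 2052 begins on a Tuesday, so the first Monday is October 7 (6 days later).
The 3rd Monday is 2 weeks later: 7 + 14 = 21.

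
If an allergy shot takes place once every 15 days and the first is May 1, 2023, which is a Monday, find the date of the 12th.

The 12th occurrence is 11 intervals after the first: 11 × 15 = 165 days after May 1, 2023.
May has 31 days — 30 days to the end of May leaves 135.
June has 30 days (105 left).
July has 31 days (74 left).
August has 31 days (43 left).
September has 30 days (13 left).
13 days into October → October 13, 2023.

October 13, 2023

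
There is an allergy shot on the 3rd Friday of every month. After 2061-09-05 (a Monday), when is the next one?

September 2061 starts on a Thursday; its first Friday is the 2nd, so the 3rd Friday is the 16th — 2061-09-16.
2061-09-16 is after 2061-09-05, so that is the next one.

2061-09-16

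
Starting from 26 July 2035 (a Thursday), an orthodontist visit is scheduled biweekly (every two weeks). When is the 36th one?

27 November 2036

The 36th occurrence is 35 intervals after the first: 35 × 14 = 490 days after 26 July 2035.
July has 31 days — 5 days to the end of July leaves 485.
From end of July to end of 2035 is 153 days (332 left).
January has 31 days (301 left).
February has 29 days (272 left).
March has 31 days (241 left).
April has 30 days (211 left).
May has 31 days (180 left).
June has 30 days (150 left).
July has 31 days (119 left).
August has 31 days (88 left).
September has 30 days (58 left).
October has 31 days (27 left).
27 days into November → 27 November 2036.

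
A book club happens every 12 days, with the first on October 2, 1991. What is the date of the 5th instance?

The 5th occurrence is 4 intervals after the first: 4 × 12 = 48 days after October 2, 1991.
October has 31 days — 29 days to the end of October leaves 19.
19 days into November → November 19, 1991.

November 19, 1991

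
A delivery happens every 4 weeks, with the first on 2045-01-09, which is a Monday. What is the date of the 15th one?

2046-02-05

The 15th occurrence is 14 intervals after the first: 14 × 28 = 392 days after 2045-01-09.
January has 31 days — 22 days to the end of January leaves 370.
February has 28 days (342 left).
March has 31 days (311 left).
April has 30 days (281 left).
May has 31 days (250 left).
June has 30 days (220 left).
July has 31 days (189 left).
August has 31 days (158 left).
September has 30 days (128 left).
October has 31 days (97 left).
November has 30 days (67 left).
December has 31 days (36 left).
January has 31 days (5 left).
5 days into February → 2046-02-05.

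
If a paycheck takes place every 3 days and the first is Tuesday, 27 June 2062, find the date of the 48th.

The 48th occurrence is 47 intervals after the first: 47 × 3 = 141 days after 27 June 2062.
June has 30 days — 3 days to the end of June leaves 138.
July has 31 days (107 left).
August has 31 days (76 left).
September has 30 days (46 left).
October has 31 days (15 left).
15 days into November → 15 November 2062.

15 November 2062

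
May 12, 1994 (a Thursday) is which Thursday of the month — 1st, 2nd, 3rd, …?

2nd

Day 12 falls in week ⌈12/7⌉ of the month.
Days 1–7 hold the 1st Thursday, 8–14 the 2nd, 15–21 the 3rd, 22–28 the 4th, 29–31 the 5th.
12 is in the range for the 2nd.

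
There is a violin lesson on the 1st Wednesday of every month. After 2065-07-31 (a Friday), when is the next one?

2065-08-05

July 2065 starts on a Wednesday, so its 1st Wednesday is 2065-07-01.
That is not after 2065-07-31, so look at August 2065.
August 2065 starts on a Saturday, so its 1st Wednesday is 2065-08-05 (4 days in).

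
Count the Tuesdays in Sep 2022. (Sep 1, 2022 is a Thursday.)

4

Sep 1, 2022 is a Thursday; the first Tuesday on or after it is Sep 6, 2022 (5 days later).
From Sep 6, 2022 to Sep 30, 2022 is 30 − 6 = 24 days.
24 ÷ 7 = 3 full weeks with remainder 3, so 3 more Tuesdays after the first → 4.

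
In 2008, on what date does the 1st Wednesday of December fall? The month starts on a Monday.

December 3, 2008

December 2008 begins on a Monday, so the first Wednesday is December 3 (2 days later).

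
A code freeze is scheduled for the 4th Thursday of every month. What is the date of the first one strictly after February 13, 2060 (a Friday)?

February 2060 starts on a Sunday; its first Thursday is the 5th, so the 4th Thursday is the 26th — February 26, 2060.
February 26, 2060 is after February 13, 2060, so that is the next one.

February 26, 2060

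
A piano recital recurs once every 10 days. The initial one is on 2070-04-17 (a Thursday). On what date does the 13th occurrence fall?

The 13th occurrence is 12 intervals after the first: 12 × 10 = 120 days after 2070-04-17.
April has 30 days — 13 days to the end of April leaves 107.
May has 31 days (76 left).
June has 30 days (46 left).
July has 31 days (15 left).
15 days into August → 2070-08-15.

2070-08-15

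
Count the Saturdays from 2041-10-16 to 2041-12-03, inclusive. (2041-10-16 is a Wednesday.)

7

2041-10-16 is a Wednesday; the first Saturday on or after it is 2041-10-19 (3 days later).
From 2041-10-19 to 2041-12-03: 12 + 30 + 3 = 45 days (rest of October, November, December).
45 ÷ 7 = 6 full weeks with remainder 3, so 6 more Saturdays after the first → 7.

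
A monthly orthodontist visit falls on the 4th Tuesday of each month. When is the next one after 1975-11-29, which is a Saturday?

1975-12-23

November 1975 starts on a Saturday; its first Tuesday is the 4th, so the 4th Tuesday is the 25th — 1975-11-25.
That is not after 1975-11-29, so look at December 1975.
December 1975 starts on a Monday; its first Tuesday is the 2nd, so the 4th Tuesday is the 23rd — 1975-12-23.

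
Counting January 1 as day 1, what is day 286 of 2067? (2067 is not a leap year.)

January has 31 days (286 − 31 = 255 remain).
February has 28 days (255 − 28 = 227 remain).
March has 31 days (227 − 31 = 196 remain).
April has 30 days (196 − 30 = 166 remain).
May has 31 days (166 − 31 = 135 remain).
June has 30 days (135 − 30 = 105 remain).
July has 31 days (105 − 31 = 74 remain).
August has 31 days (74 − 31 = 43 remain).
September has 30 days (43 − 30 = 13 remain).
13 into October → October 13.

13 October 2067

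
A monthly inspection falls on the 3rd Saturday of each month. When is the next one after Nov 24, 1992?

Dec 19, 1992

Nov 1992 starts on a Sunday; its first Saturday is the 7th, so the 3rd Saturday is the 21st — Nov 21, 1992.
That is not after Nov 24, 1992, so look at Dec 1992.
Dec 1992 starts on a Tuesday; its first Saturday is the 5th, so the 3rd Saturday is the 19th — Dec 19, 1992.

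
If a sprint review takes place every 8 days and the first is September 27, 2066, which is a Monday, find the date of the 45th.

The 45th occurrence is 44 intervals after the first: 44 × 8 = 352 days after September 27, 2066.
September has 30 days — 3 days to the end of September leaves 349.
October has 31 days (318 left).
November has 30 days (288 left).
December has 31 days (257 left).
January has 31 days (226 left).
February has 28 days (198 left).
March has 31 days (167 left).
April has 30 days (137 left).
May has 31 days (106 left).
June has 30 days (76 left).
July has 31 days (45 left).
August has 31 days (14 left).
14 days into September → September 14, 2067.

September 14, 2067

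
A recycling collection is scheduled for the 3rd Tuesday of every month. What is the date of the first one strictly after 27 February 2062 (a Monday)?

February 2062 starts on a Wednesday; its first Tuesday is the 7th, so the 3rd Tuesday is the 21st — 21 February 2062.
That is not after 27 February 2062, so look at March 2062.
March 2062 starts on a Wednesday; its first Tuesday is the 7th, so the 3rd Tuesday is the 21st — 21 March 2062.

21 March 2062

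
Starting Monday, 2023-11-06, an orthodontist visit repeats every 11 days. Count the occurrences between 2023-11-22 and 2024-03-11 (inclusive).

Occurrences land 11·i days after 2023-11-06 for i = 0, 1, 2, …
2023-11-22 is 16 days after the start; 16 ÷ 11 = 1 remainder 5; since the remainder is 5, round up to i = 2. First occurrence in the window: #3 on 2023-11-28 (2×11 = 22 days in).
2024-03-11 is 126 days after the start; 126 ÷ 11 = 11 remainder 5. Last occurrence in the window: #12 on 2024-03-06.
Occurrences #3 through #12: 10 in total.

10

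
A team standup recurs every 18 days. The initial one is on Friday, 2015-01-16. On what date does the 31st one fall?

The 31st occurrence is 30 intervals after the first: 30 × 18 = 540 days after 2015-01-16.
January has 31 days — 15 days to the end of January leaves 525.
From end of January to end of 2015 is 334 days (191 left).
January has 31 days (160 left).
February has 29 days (131 left).
March has 31 days (100 left).
April has 30 days (70 left).
May has 31 days (39 left).
June has 30 days (9 left).
9 days into July → 2016-07-09.

2016-07-09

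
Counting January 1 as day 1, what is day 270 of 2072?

Sep 26, 2072

Jan has 31 days (270 − 31 = 239 remain).
Feb has 29 days (239 − 29 = 210 remain).
Mar has 31 days (210 − 31 = 179 remain).
Apr has 30 days (179 − 30 = 149 remain).
May has 31 days (149 − 31 = 118 remain).
Jun has 30 days (118 − 30 = 88 remain).
Jul has 31 days (88 − 31 = 57 remain).
Aug has 31 days (57 − 31 = 26 remain).
26 into Sep → Sep 26.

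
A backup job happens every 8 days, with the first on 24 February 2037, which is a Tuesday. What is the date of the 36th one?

1 December 2037

The 36th occurrence is 35 intervals after the first: 35 × 8 = 280 days after 24 February 2037.
February has 28 days — 4 days to the end of February leaves 276.
March has 31 days (245 left).
April has 30 days (215 left).
May has 31 days (184 left).
June has 30 days (154 left).
July has 31 days (123 left).
August has 31 days (92 left).
September has 30 days (62 left).
October has 31 days (31 left).
November has 30 days (1 left).
1 day into December → 1 December 2037.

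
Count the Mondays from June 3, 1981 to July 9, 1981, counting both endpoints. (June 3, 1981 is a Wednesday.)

June 3, 1981 is a Wednesday; the first Monday on or after it is June 8, 1981 (5 days later).
From June 8, 1981 to July 9, 1981: 22 + 9 = 31 days (rest of June, July).
31 ÷ 7 = 4 full weeks with remainder 3, so 4 more Mondays after the first → 5.

5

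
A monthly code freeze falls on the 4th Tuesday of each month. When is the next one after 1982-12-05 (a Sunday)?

December 1982 starts on a Wednesday; its first Tuesday is the 7th, so the 4th Tuesday is the 28th — 1982-12-28.
1982-12-28 is after 1982-12-05, so that is the next one.

1982-12-28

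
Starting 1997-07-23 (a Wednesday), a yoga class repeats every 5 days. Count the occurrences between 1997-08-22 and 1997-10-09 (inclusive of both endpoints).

Occurrences land 5·i days after 1997-07-23 for i = 0, 1, 2, …
1997-08-22 is 30 days after the start; 30 ÷ 5 = 6 remainder 0. First occurrence in the window: #7 on 1997-08-22 (6×5 = 30 days in).
1997-10-09 is 78 days after the start; 78 ÷ 5 = 15 remainder 3. Last occurrence in the window: #16 on 1997-10-06.
Occurrences #7 through #16: 10 in total.

10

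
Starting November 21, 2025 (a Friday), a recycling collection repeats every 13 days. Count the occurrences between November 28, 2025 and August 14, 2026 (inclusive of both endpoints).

20

Occurrences land 13·i days after November 21, 2025 for i = 0, 1, 2, …
November 28, 2025 is 7 days after the start; 7 ÷ 13 = 0 remainder 7; since the remainder is 7, round up to i = 1. First occurrence in the window: #2 on December 4, 2025 (1×13 = 13 days in).
August 14, 2026 is 266 days after the start; 266 ÷ 13 = 20 remainder 6. Last occurrence in the window: #21 on August 8, 2026.
Occurrences #2 through #21: 20 in total.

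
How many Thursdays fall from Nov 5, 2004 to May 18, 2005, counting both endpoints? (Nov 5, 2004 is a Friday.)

27

Nov 5, 2004 is a Friday; the first Thursday on or after it is Nov 11, 2004 (6 days later).
From Nov 11, 2004 to May 18, 2005: 19 + 31 + 31 + 28 + 31 + 30 + 18 = 188 days (rest of Nov, Dec, Jan, Feb, Mar, Apr, May).
188 ÷ 7 = 26 full weeks with remainder 6, so 26 more Thursdays after the first → 27.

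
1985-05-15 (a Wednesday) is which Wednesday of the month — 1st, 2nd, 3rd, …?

3rd

Day 15 falls in week ⌈15/7⌉ of the month.
Days 1–7 hold the 1st Wednesday, 8–14 the 2nd, 15–21 the 3rd, 22–28 the 4th, 29–31 the 5th.
15 is in the range for the 3rd.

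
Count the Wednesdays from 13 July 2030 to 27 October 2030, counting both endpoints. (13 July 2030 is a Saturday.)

15

13 July 2030 is a Saturday; the first Wednesday on or after it is 17 July 2030 (4 days later).
From 17 July 2030 to 27 October 2030: 14 + 31 + 30 + 27 = 102 days (rest of July, August, September, October).
102 ÷ 7 = 14 full weeks with remainder 4, so 14 more Wednesdays after the first → 15.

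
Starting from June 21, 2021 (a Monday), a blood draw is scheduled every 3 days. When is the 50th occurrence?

November 15, 2021

The 50th occurrence is 49 intervals after the first: 49 × 3 = 147 days after June 21, 2021.
June has 30 days — 9 days to the end of June leaves 138.
July has 31 days (107 left).
August has 31 days (76 left).
September has 30 days (46 left).
October has 31 days (15 left).
15 days into November → November 15, 2021.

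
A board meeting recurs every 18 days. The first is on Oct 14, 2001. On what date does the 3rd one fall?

The 3rd occurrence is 2 intervals after the first: 2 × 18 = 36 days after Oct 14, 2001.
Oct has 31 days — 17 days to the end of Oct leaves 19.
19 days into Nov → Nov 19, 2001.

Nov 19, 2001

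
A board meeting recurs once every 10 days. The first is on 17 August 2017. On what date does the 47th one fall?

The 47th occurrence is 46 intervals after the first: 46 × 10 = 460 days after 17 August 2017.
August has 31 days — 14 days to the end of August leaves 446.
From end of August to end of 2017 is 122 days (324 left).
January has 31 days (293 left).
February has 28 days (265 left).
March has 31 days (234 left).
April has 30 days (204 left).
May has 31 days (173 left).
June has 30 days (143 left).
July has 31 days (112 left).
August has 31 days (81 left).
September has 30 days (51 left).
October has 31 days (20 left).
20 days into November → 20 November 2018.

20 November 2018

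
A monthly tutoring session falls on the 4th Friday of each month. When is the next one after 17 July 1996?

July 1996 starts on a Monday; its first Friday is the 5th, so the 4th Friday is the 26th — 26 July 1996.
26 July 1996 is after 17 July 1996, so that is the next one.

26 July 1996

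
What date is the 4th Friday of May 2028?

The first Friday of May 2028 is May 5.
The 4th Friday is 3 weeks later: 5 + 21 = 26.

2028-05-26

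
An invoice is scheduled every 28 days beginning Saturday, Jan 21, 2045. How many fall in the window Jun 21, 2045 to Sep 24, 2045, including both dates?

3

Occurrences land 28·i days after Jan 21, 2045 for i = 0, 1, 2, …
Jun 21, 2045 is 151 days after the start; 151 ÷ 28 = 5 remainder 11; since the remainder is 11, round up to i = 6. First occurrence in the window: #7 on Jul 8, 2045 (6×28 = 168 days in).
Sep 24, 2045 is 246 days after the start; 246 ÷ 28 = 8 remainder 22. Last occurrence in the window: #9 on Sep 2, 2045.
Occurrences #7 through #9: 3 in total.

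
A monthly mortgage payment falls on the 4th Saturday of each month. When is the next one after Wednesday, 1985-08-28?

August 1985 starts on a Thursday; its first Saturday is the 3rd, so the 4th Saturday is the 24th — 1985-08-24.
That is not after 1985-08-28, so look at September 1985.
September 1985 starts on a Sunday; its first Saturday is the 7th, so the 4th Saturday is the 28th — 1985-09-28.

1985-09-28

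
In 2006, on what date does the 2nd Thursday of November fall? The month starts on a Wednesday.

November 2006 begins on a Wednesday, so the first Thursday is November 2 (1 day later).
The 2nd Thursday is 1 weeks later: 2 + 7 = 9.

2006-11-09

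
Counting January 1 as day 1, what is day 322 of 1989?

Jan has 31 days (322 − 31 = 291 remain).
Feb has 28 days (291 − 28 = 263 remain).
Mar has 31 days (263 − 31 = 232 remain).
Apr has 30 days (232 − 30 = 202 remain).
May has 31 days (202 − 31 = 171 remain).
Jun has 30 days (171 − 30 = 141 remain).
Jul has 31 days (141 − 31 = 110 remain).
Aug has 31 days (110 − 31 = 79 remain).
Sep has 30 days (79 − 30 = 49 remain).
Oct has 31 days (49 − 31 = 18 remain).
18 into Nov → Nov 18.

Nov 18, 1989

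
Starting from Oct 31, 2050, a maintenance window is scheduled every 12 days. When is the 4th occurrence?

Dec 6, 2050

The 4th occurrence is 3 intervals after the first: 3 × 12 = 36 days after Oct 31, 2050.
Oct has 31 days — 0 days to the end of Oct leaves 36.
Nov has 30 days (6 left).
6 days into Dec → Dec 6, 2050.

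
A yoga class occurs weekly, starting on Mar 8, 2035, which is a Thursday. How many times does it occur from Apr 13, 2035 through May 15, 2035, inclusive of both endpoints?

4

Occurrences land 7·i days after Mar 8, 2035 for i = 0, 1, 2, …
Apr 13, 2035 is 36 days after the start; 36 ÷ 7 = 5 remainder 1; since the remainder is 1, round up to i = 6. First occurrence in the window: #7 on Apr 19, 2035 (6×7 = 42 days in).
May 15, 2035 is 68 days after the start; 68 ÷ 7 = 9 remainder 5. Last occurrence in the window: #10 on May 10, 2035.
Occurrences #7 through #10: 4 in total.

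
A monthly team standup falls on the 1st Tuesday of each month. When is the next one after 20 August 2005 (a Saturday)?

6 September 2005

August 2005 starts on a Monday, so its 1st Tuesday is 2 August 2005 (1 day in).
That is not after 20 August 2005, so look at September 2005.
September 2005 starts on a Thursday, so its 1st Tuesday is 6 September 2005 (5 days in).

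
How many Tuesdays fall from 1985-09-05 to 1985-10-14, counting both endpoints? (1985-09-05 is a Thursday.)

5

1985-09-05 is a Thursday; the first Tuesday on or after it is 1985-09-10 (5 days later).
From 1985-09-10 to 1985-10-14: 20 + 14 = 34 days (rest of September, October).
34 ÷ 7 = 4 full weeks with remainder 6, so 4 more Tuesdays after the first → 5.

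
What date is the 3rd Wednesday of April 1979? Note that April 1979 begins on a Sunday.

April 1979 begins on a Sunday, so the first Wednesday is April 4 (3 days later).
The 3rd Wednesday is 2 weeks later: 4 + 14 = 18.

1979-04-18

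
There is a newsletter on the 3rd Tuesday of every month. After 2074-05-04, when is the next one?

May 2074 starts on a Tuesday; its first Tuesday is the 1st, so the 3rd Tuesday is the 15th — 2074-05-15.
2074-05-15 is after 2074-05-04, so that is the next one.

2074-05-15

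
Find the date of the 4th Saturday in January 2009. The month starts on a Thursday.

2009-01-24

January 2009 begins on a Thursday, so the first Saturday is January 3 (2 days later).
The 4th Saturday is 3 weeks later: 3 + 21 = 24.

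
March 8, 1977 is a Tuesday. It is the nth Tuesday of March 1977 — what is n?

Day 8 falls in week ⌈8/7⌉ of the month.
Days 1–7 hold the 1st Tuesday, 8–14 the 2nd, 15–21 the 3rd, 22–28 the 4th, 29–31 the 5th.
8 is in the range for the 2nd.

2nd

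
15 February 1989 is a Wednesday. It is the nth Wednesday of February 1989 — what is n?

Day 15 falls in week ⌈15/7⌉ of the month.
Days 1–7 hold the 1st Wednesday, 8–14 the 2nd, 15–21 the 3rd, 22–28 the 4th, 29–31 the 5th.
15 is in the range for the 3rd.

3rd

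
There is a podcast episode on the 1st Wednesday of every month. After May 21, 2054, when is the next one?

June 3, 2054

May 2054 starts on a Friday, so its 1st Wednesday is May 6, 2054 (5 days in).
That is not after May 21, 2054, so look at June 2054.
June 2054 starts on a Monday, so its 1st Wednesday is June 3, 2054 (2 days in).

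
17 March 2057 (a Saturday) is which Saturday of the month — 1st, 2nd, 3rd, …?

Day 17 falls in week ⌈17/7⌉ of the month.
Days 1–7 hold the 1st Saturday, 8–14 the 2nd, 15–21 the 3rd, 22–28 the 4th, 29–31 the 5th.
17 is in the range for the 3rd.

3rd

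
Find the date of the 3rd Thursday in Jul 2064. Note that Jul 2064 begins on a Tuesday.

Jul 2064 begins on a Tuesday, so the first Thursday is Jul 3 (2 days later).
The 3rd Thursday is 2 weeks later: 3 + 14 = 17.

Jul 17, 2064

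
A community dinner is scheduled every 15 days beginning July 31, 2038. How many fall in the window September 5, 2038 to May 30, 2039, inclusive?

Occurrences land 15·i days after July 31, 2038 for i = 0, 1, 2, …
September 5, 2038 is 36 days after the start; 36 ÷ 15 = 2 remainder 6; since the remainder is 6, round up to i = 3. First occurrence in the window: #4 on September 14, 2038 (3×15 = 45 days in).
May 30, 2039 is 303 days after the start; 303 ÷ 15 = 20 remainder 3. Last occurrence in the window: #21 on May 27, 2039.
Occurrences #4 through #21: 18 in total.

18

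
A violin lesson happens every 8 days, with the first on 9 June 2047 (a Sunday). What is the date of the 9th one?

The 9th occurrence is 8 intervals after the first: 8 × 8 = 64 days after 9 June 2047.
June has 30 days — 21 days to the end of June leaves 43.
July has 31 days (12 left).
12 days into August → 12 August 2047.

12 August 2047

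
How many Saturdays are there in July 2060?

July 1, 2060 is a Thursday; the first Saturday on or after it is July 3, 2060 (2 days later).
From July 3, 2060 to July 31, 2060 is 31 − 3 = 28 days.
28 ÷ 7 = 4 full weeks with remainder 0, so 4 more Saturdays after the first → 5.

5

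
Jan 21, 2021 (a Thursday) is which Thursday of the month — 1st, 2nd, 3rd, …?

3rd

Day 21 falls in week ⌈21/7⌉ of the month.
Days 1–7 hold the 1st Thursday, 8–14 the 2nd, 15–21 the 3rd, 22–28 the 4th, 29–31 the 5th.
21 is in the range for the 3rd.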